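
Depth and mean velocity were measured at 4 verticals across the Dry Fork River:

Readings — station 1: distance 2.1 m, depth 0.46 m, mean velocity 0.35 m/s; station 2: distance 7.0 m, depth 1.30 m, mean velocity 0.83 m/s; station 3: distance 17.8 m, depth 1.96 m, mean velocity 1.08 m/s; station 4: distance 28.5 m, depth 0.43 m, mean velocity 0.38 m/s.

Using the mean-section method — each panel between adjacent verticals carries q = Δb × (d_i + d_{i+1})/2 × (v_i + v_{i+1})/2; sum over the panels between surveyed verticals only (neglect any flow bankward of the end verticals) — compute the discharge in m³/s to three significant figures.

Panel 1-2: Δb = 4.9 m, d̄ = (0.46+1.30)/2 = 0.88, v̄ = (0.35+0.83)/2 = 0.59 → q = 4.9×0.88×0.59 = 2.544 m³/s
Panel 2-3: Δb = 10.8 m, d̄ = (1.30+1.96)/2 = 1.63, v̄ = (0.83+1.08)/2 = 0.955 → q = 10.8×1.63×0.955 = 16.81 m³/s
Panel 3-4: Δb = 10.7 m, d̄ = (1.96+0.43)/2 = 1.195, v̄ = (1.08+0.38)/2 = 0.73 → q = 10.7×1.195×0.73 = 9.334 m³/s
Q = Σ q = 28.69 m³/s

28.7 m³/s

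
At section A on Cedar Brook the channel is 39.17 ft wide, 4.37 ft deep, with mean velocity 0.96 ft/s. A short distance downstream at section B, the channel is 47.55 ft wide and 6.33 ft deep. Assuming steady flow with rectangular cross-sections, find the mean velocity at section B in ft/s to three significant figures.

Q = A₁V₁ = (39.17×4.37) × 0.96 = 164.3 ft³/s
A₂ = 47.55 × 6.33 = 301.0 ft²
V₂ = Q/A₂ = 164.3/301.0 = 0.5459 ft/s

0.546 ft/s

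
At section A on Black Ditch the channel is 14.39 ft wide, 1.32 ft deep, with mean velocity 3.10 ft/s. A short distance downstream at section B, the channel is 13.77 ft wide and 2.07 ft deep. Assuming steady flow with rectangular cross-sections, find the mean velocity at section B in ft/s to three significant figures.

2.07 ft/s

Q = A₁V₁ = (14.39×1.32) × 3.10 = 58.88 ft³/s
A₂ = 13.77 × 2.07 = 28.50 ft²
V₂ = Q/A₂ = 58.88/28.50 = 2.066 ft/s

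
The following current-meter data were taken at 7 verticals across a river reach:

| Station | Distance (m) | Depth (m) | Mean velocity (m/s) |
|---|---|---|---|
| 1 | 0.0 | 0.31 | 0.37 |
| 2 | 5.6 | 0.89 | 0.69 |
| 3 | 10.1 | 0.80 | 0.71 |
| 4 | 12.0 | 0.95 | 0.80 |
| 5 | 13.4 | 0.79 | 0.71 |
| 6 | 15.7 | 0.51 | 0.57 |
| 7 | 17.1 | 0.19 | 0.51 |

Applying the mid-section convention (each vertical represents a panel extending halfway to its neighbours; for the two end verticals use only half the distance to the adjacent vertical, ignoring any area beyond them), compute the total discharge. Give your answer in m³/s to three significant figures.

w_1 = (5.6 − 0.0)/2 = 2.8 m; q_1 = 0.37 × 0.31 × 2.8 = 0.3212 m³/s
w_2 = (10.1 − 0.0)/2 = 5.05 m; q_2 = 0.69 × 0.89 × 5.05 = 3.101 m³/s
w_3 = (12.0 − 5.6)/2 = 3.2 m; q_3 = 0.71 × 0.80 × 3.2 = 1.818 m³/s
w_4 = (13.4 − 10.1)/2 = 1.65 m; q_4 = 0.80 × 0.95 × 1.65 = 1.254 m³/s
w_5 = (15.7 − 12.0)/2 = 1.85 m; q_5 = 0.71 × 0.79 × 1.85 = 1.038 m³/s
w_6 = (17.1 − 13.4)/2 = 1.85 m; q_6 = 0.57 × 0.51 × 1.85 = 0.5378 m³/s
w_7 = (17.1 − 15.7)/2 = 0.7 m; q_7 = 0.51 × 0.19 × 0.7 = 0.06783 m³/s
Q = Σ qᵢ = 8.137 m³/s

8.14 m³/s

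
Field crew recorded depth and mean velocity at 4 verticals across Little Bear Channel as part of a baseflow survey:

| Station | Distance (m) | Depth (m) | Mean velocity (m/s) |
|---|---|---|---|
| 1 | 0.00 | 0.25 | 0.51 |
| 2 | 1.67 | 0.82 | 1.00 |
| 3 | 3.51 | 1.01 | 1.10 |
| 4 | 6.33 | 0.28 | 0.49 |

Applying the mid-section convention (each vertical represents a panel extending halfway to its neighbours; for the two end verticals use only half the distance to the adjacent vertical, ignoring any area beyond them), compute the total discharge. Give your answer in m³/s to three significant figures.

w_1 = (1.67 − 0.00)/2 = 0.835 m; q_1 = 0.51 × 0.25 × 0.835 = 0.1065 m³/s
w_2 = (3.51 − 0.00)/2 = 1.755 m; q_2 = 1.00 × 0.82 × 1.755 = 1.439 m³/s
w_3 = (6.33 − 1.67)/2 = 2.33 m; q_3 = 1.10 × 1.01 × 2.33 = 2.589 m³/s
w_4 = (6.33 − 3.51)/2 = 1.41 m; q_4 = 0.49 × 0.28 × 1.41 = 0.1935 m³/s
Q = Σ qᵢ = 4.328 m³/s

4.33 m³/s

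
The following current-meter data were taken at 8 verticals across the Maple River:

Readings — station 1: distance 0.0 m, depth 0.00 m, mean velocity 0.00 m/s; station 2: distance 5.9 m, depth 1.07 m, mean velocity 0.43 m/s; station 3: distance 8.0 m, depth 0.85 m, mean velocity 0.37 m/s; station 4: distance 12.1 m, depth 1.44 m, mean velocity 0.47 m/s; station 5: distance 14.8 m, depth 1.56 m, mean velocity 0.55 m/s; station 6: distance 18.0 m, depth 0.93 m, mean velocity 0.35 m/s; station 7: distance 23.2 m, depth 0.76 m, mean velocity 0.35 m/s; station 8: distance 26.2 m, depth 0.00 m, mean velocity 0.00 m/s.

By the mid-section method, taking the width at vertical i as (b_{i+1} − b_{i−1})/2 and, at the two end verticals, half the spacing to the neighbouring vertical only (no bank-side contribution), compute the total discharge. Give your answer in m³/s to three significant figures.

10.1 m³/s

w_2 = (8.0 − 0.0)/2 = 4 m; q_2 = 0.43 × 1.07 × 4 = 1.840 m³/s
w_3 = (12.1 − 5.9)/2 = 3.1 m; q_3 = 0.37 × 0.85 × 3.1 = 0.9750 m³/s
w_4 = (14.8 − 8.0)/2 = 3.4 m; q_4 = 0.47 × 1.44 × 3.4 = 2.301 m³/s
w_5 = (18.0 − 12.1)/2 = 2.95 m; q_5 = 0.55 × 1.56 × 2.95 = 2.531 m³/s
w_6 = (23.2 − 14.8)/2 = 4.2 m; q_6 = 0.35 × 0.93 × 4.2 = 1.367 m³/s
w_7 = (26.2 − 18.0)/2 = 4.1 m; q_7 = 0.35 × 0.76 × 4.1 = 1.091 m³/s
Stations 1, 8 contribute zero (depth or velocity is 0).
Q = Σ qᵢ = 10.11 m³/s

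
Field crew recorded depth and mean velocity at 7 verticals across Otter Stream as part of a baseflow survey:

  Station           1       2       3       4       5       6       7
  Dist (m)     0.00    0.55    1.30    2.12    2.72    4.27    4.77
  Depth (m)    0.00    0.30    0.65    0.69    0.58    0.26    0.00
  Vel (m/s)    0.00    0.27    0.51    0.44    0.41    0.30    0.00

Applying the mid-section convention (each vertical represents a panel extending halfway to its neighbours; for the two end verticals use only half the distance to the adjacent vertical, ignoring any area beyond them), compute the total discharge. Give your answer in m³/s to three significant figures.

0.864 m³/s

w_2 = (1.30 − 0.00)/2 = 0.65 m; q_2 = 0.27 × 0.30 × 0.65 = 0.05265 m³/s
w_3 = (2.12 − 0.55)/2 = 0.785 m; q_3 = 0.51 × 0.65 × 0.785 = 0.2602 m³/s
w_4 = (2.72 − 1.30)/2 = 0.71 m; q_4 = 0.44 × 0.69 × 0.71 = 0.2156 m³/s
w_5 = (4.27 − 2.12)/2 = 1.075 m; q_5 = 0.41 × 0.58 × 1.075 = 0.2556 m³/s
w_6 = (4.77 − 2.72)/2 = 1.025 m; q_6 = 0.30 × 0.26 × 1.025 = 0.07995 m³/s
Stations 1, 7 contribute zero (depth or velocity is 0).
Q = Σ qᵢ = 0.8640 m³/s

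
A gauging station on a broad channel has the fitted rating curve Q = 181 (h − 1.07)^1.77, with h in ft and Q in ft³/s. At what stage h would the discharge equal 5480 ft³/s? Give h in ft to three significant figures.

h − h₀ = (Q/C)^(1/b) = (5480/181)^(1/1.77) = 6.867 ft
h = 1.07 + 6.867 = 7.937 ft

7.94 ft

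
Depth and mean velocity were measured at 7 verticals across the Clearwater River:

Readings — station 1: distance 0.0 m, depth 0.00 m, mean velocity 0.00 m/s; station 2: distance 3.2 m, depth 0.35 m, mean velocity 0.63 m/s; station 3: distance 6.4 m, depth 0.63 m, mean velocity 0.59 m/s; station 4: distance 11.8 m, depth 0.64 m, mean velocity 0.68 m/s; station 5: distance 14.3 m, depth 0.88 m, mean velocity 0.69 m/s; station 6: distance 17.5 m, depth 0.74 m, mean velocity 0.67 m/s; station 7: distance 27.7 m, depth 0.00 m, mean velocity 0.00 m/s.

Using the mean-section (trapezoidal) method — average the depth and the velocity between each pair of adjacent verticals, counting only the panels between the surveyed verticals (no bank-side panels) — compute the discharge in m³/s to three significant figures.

7.64 m³/s

Panel 1-2: Δb = 3.2 m, d̄ = (0.00+0.35)/2 = 0.175, v̄ = (0.00+0.63)/2 = 0.315 → q = 3.2×0.175×0.315 = 0.1764 m³/s
Panel 2-3: Δb = 3.2 m, d̄ = (0.35+0.63)/2 = 0.49, v̄ = (0.63+0.59)/2 = 0.61 → q = 3.2×0.49×0.61 = 0.9565 m³/s
Panel 3-4: Δb = 5.4 m, d̄ = (0.63+0.64)/2 = 0.635, v̄ = (0.59+0.68)/2 = 0.635 → q = 5.4×0.635×0.635 = 2.177 m³/s
Panel 4-5: Δb = 2.5 m, d̄ = (0.64+0.88)/2 = 0.76, v̄ = (0.68+0.69)/2 = 0.685 → q = 2.5×0.76×0.685 = 1.302 m³/s
Panel 5-6: Δb = 3.2 m, d̄ = (0.88+0.74)/2 = 0.81, v̄ = (0.69+0.67)/2 = 0.68 → q = 3.2×0.81×0.68 = 1.763 m³/s
Panel 6-7: Δb = 10.2 m, d̄ = (0.74+0.00)/2 = 0.37, v̄ = (0.67+0.00)/2 = 0.335 → q = 10.2×0.37×0.335 = 1.264 m³/s
Q = Σ q = 7.639 m³/s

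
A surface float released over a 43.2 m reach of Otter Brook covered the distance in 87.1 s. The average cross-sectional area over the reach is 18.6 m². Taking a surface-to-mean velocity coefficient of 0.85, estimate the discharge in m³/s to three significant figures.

v_surface = L / t̄ = 43.2 / 87.1 = 0.4960 m/s
v_mean = 0.85 × 0.4960 = 0.4216 m/s
Q = A × v_mean = 18.6 × 0.4216 = 7.841 m³/s

7.84 m³/s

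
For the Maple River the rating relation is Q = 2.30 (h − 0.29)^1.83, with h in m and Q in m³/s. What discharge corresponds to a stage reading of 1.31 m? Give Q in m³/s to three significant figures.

Q = 2.30 × (1.31 − 0.29)^1.83 = 2.30 × 1.02^1.83 = 2.385 m³/s

2.38 m³/s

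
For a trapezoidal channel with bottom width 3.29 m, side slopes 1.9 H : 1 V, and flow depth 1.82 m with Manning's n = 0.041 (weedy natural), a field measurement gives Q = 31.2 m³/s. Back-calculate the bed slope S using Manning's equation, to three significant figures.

0.00949

A = (b + z·y)·y = (3.29 + 1.9×1.82)×1.82 = 12.28 m²
P = b + 2y√(1+z²) = 3.29 + 2×1.82×√(1+1.9²) = 11.11 m
R = A/P = 12.28/11.11 = 1.106 m
S = (Q·n / (1·A·R^(2/3)))² = (31.2×0.041 / (1×12.28×1.069))² = 0.009486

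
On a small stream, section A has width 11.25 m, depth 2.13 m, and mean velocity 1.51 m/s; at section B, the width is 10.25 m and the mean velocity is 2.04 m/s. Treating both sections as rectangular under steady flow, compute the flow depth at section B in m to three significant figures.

1.73 m

Q = A₁V₁ = (11.25×2.13) × 1.51 = 36.18 m³/s
d₂ = Q/(b₂ V₂) = 36.18/(10.25×2.04) = 1.730 m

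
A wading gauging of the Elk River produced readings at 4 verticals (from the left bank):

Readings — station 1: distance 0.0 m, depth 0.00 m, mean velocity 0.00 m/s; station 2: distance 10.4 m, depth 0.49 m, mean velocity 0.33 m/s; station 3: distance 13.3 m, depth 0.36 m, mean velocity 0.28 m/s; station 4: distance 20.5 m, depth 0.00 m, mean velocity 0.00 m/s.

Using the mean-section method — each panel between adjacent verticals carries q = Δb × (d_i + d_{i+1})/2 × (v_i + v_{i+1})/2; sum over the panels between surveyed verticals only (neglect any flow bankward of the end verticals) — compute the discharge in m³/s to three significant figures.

Panel 1-2: Δb = 10.4 m, d̄ = (0.00+0.49)/2 = 0.245, v̄ = (0.00+0.33)/2 = 0.165 → q = 10.4×0.245×0.165 = 0.4204 m³/s
Panel 2-3: Δb = 2.9 m, d̄ = (0.49+0.36)/2 = 0.425, v̄ = (0.33+0.28)/2 = 0.305 → q = 2.9×0.425×0.305 = 0.3759 m³/s
Panel 3-4: Δb = 7.2 m, d̄ = (0.36+0.00)/2 = 0.18, v̄ = (0.28+0.00)/2 = 0.14 → q = 7.2×0.18×0.14 = 0.1814 m³/s
Q = Σ q = 0.9778 m³/s

0.978 m³/s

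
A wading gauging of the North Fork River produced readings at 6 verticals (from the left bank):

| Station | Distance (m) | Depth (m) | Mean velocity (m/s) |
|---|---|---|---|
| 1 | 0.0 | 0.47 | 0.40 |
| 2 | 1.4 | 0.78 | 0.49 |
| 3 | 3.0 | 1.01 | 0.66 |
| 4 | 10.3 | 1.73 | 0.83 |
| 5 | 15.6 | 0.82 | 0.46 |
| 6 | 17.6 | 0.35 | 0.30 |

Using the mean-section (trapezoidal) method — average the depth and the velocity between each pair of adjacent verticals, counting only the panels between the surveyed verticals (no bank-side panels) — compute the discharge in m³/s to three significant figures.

Panel 1-2: Δb = 1.4 m, d̄ = (0.47+0.78)/2 = 0.625, v̄ = (0.40+0.49)/2 = 0.445 → q = 1.4×0.625×0.445 = 0.3894 m³/s
Panel 2-3: Δb = 1.6 m, d̄ = (0.78+1.01)/2 = 0.895, v̄ = (0.49+0.66)/2 = 0.575 → q = 1.6×0.895×0.575 = 0.8234 m³/s
Panel 3-4: Δb = 7.3 m, d̄ = (1.01+1.73)/2 = 1.37, v̄ = (0.66+0.83)/2 = 0.745 → q = 7.3×1.37×0.745 = 7.451 m³/s
Panel 4-5: Δb = 5.3 m, d̄ = (1.73+0.82)/2 = 1.275, v̄ = (0.83+0.46)/2 = 0.645 → q = 5.3×1.275×0.645 = 4.359 m³/s
Panel 5-6: Δb = 2 m, d̄ = (0.82+0.35)/2 = 0.585, v̄ = (0.46+0.30)/2 = 0.38 → q = 2×0.585×0.38 = 0.4446 m³/s
Q = Σ q = 13.47 m³/s

13.5 m³/s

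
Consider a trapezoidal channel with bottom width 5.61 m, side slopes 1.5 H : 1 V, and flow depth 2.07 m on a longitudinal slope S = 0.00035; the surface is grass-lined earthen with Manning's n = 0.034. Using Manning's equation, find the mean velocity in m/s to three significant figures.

A = (b + z·y)·y = (5.61 + 1.5×2.07)×2.07 = 18.04 m²
P = b + 2y√(1+z²) = 5.61 + 2×2.07×√(1+1.5²) = 13.07 m
R = A/P = 18.04/13.07 = 1.380 m
Q = (1/n)·A·R^(2/3)·S^(1/2) = (1/0.034) × 18.04 × 1.380^(2/3) × 0.00035^(1/2) = 12.30 m³/s
V = Q/A = 12.30/18.04 = 0.6820 m/s

0.682 m/s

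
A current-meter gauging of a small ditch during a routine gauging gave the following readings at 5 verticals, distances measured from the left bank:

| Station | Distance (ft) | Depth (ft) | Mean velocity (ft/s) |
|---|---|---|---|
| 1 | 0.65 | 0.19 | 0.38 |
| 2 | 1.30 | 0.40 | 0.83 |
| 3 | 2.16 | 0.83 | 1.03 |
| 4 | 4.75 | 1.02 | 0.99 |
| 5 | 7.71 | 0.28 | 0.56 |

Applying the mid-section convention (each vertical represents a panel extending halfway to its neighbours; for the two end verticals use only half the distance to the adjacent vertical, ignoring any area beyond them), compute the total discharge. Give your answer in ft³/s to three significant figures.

4.78 ft³/s

w_1 = (1.30 − 0.65)/2 = 0.325 ft; q_1 = 0.38 × 0.19 × 0.325 = 0.02347 ft³/s
w_2 = (2.16 − 0.65)/2 = 0.755 ft; q_2 = 0.83 × 0.40 × 0.755 = 0.2507 ft³/s
w_3 = (4.75 − 1.30)/2 = 1.725 ft; q_3 = 1.03 × 0.83 × 1.725 = 1.475 ft³/s
w_4 = (7.71 − 2.16)/2 = 2.775 ft; q_4 = 0.99 × 1.02 × 2.775 = 2.802 ft³/s
w_5 = (7.71 − 4.75)/2 = 1.48 ft; q_5 = 0.56 × 0.28 × 1.48 = 0.2321 ft³/s
Q = Σ qᵢ = 4.783 ft³/s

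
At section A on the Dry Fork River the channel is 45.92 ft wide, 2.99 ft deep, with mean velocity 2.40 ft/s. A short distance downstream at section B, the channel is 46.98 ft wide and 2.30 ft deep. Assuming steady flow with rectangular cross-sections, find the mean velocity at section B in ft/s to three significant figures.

Q = A₁V₁ = (45.92×2.99) × 2.40 = 329.5 ft³/s
A₂ = 46.98 × 2.30 = 108.1 ft²
V₂ = Q/A₂ = 329.5/108.1 = 3.050 ft/s

3.05 ft/s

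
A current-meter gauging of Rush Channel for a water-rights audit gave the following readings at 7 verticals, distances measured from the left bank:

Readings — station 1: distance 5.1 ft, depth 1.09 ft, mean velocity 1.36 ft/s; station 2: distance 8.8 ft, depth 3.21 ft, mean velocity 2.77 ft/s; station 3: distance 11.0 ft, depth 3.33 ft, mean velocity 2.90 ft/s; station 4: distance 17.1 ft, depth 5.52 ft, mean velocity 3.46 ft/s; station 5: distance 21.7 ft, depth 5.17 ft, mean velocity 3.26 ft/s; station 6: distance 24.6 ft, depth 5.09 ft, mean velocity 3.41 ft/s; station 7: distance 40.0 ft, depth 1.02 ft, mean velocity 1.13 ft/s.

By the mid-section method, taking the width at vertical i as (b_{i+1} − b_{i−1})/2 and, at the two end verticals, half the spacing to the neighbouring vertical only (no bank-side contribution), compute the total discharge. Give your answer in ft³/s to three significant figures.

w_1 = (8.8 − 5.1)/2 = 1.85 ft; q_1 = 1.36 × 1.09 × 1.85 = 2.742 ft³/s
w_2 = (11.0 − 5.1)/2 = 2.95 ft; q_2 = 2.77 × 3.21 × 2.95 = 26.23 ft³/s
w_3 = (17.1 − 8.8)/2 = 4.15 ft; q_3 = 2.90 × 3.33 × 4.15 = 40.08 ft³/s
w_4 = (21.7 − 11.0)/2 = 5.35 ft; q_4 = 3.46 × 5.52 × 5.35 = 102.2 ft³/s
w_5 = (24.6 − 17.1)/2 = 3.75 ft; q_5 = 3.26 × 5.17 × 3.75 = 63.20 ft³/s
w_6 = (40.0 − 21.7)/2 = 9.15 ft; q_6 = 3.41 × 5.09 × 9.15 = 158.8 ft³/s
w_7 = (40.0 − 24.6)/2 = 7.7 ft; q_7 = 1.13 × 1.02 × 7.7 = 8.875 ft³/s
Q = Σ qᵢ = 402.1 ft³/s

402 ft³/s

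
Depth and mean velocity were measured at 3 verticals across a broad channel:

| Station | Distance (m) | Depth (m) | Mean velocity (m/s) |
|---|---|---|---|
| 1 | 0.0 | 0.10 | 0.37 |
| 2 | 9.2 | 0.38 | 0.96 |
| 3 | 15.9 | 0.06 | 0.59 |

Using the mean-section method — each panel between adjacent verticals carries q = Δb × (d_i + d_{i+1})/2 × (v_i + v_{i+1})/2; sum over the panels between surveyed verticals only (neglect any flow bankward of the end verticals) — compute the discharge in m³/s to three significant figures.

2.61 m³/s

Panel 1-2: Δb = 9.2 m, d̄ = (0.10+0.38)/2 = 0.24, v̄ = (0.37+0.96)/2 = 0.665 → q = 9.2×0.24×0.665 = 1.468 m³/s
Panel 2-3: Δb = 6.7 m, d̄ = (0.38+0.06)/2 = 0.22, v̄ = (0.96+0.59)/2 = 0.775 → q = 6.7×0.22×0.775 = 1.142 m³/s
Q = Σ q = 2.611 m³/s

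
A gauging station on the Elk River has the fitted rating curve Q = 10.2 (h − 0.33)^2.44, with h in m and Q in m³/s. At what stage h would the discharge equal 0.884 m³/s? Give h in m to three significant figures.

0.697 m

h − h₀ = (Q/C)^(1/b) = (0.884/10.2)^(1/2.44) = 0.3670 m
h = 0.33 + 0.3670 = 0.6970 m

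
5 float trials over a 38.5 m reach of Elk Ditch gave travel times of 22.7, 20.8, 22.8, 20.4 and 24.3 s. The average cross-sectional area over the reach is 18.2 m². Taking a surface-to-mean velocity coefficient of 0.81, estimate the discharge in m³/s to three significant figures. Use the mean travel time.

t̄ = (22.7 + 20.8 + 22.8 + 20.4 + 24.3) / 5 = 22.2 s
v_surface = L / t̄ = 38.5 / 22.2 = 1.734 m/s
v_mean = 0.81 × 1.734 = 1.405 m/s
Q = A × v_mean = 18.2 × 1.405 = 25.57 m³/s

25.6 m³/s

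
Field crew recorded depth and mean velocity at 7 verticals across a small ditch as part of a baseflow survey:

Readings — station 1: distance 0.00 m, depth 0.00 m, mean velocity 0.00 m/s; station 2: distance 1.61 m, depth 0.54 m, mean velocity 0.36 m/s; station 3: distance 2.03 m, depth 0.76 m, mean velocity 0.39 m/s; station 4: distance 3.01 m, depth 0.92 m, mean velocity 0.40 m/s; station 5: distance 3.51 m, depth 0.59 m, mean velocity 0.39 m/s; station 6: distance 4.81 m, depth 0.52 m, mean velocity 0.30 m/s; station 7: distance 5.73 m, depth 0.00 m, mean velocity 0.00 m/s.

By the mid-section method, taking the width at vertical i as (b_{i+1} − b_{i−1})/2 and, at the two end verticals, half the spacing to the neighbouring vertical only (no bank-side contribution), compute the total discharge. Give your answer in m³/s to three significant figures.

1.06 m³/s

w_2 = (2.03 − 0.00)/2 = 1.015 m; q_2 = 0.36 × 0.54 × 1.015 = 0.1973 m³/s
w_3 = (3.01 − 1.61)/2 = 0.7 m; q_3 = 0.39 × 0.76 × 0.7 = 0.2075 m³/s
w_4 = (3.51 − 2.03)/2 = 0.74 m; q_4 = 0.40 × 0.92 × 0.74 = 0.2723 m³/s
w_5 = (4.81 − 3.01)/2 = 0.9 m; q_5 = 0.39 × 0.59 × 0.9 = 0.2071 m³/s
w_6 = (5.73 − 3.51)/2 = 1.11 m; q_6 = 0.30 × 0.52 × 1.11 = 0.1732 m³/s
Stations 1, 7 contribute zero (depth or velocity is 0).
Q = Σ qᵢ = 1.057 m³/s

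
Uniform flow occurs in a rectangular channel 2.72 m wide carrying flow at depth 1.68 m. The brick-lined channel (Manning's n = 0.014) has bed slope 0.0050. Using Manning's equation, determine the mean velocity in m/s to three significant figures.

A = b·y = 2.72 × 1.68 = 4.570 m²
P = b + 2y = 2.72 + 2×1.68 = 6.080 m
R = A/P = 4.570/6.080 = 0.7516 m
Q = (1/n)·A·R^(2/3)·S^(1/2) = (1/0.014) × 4.570 × 0.7516^(2/3) × 0.0050^(1/2) = 19.08 m³/s
V = Q/A = 19.08/4.570 = 4.175 m/s

4.18 m/s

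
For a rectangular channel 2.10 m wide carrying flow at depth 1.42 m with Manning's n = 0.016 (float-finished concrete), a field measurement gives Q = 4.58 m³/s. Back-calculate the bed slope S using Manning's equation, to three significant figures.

A = b·y = 2.10 × 1.42 = 2.982 m²
P = b + 2y = 2.10 + 2×1.42 = 4.940 m
R = A/P = 2.982/4.940 = 0.6036 m
S = (Q·n / (1·A·R^(2/3)))² = (4.58×0.016 / (1×2.982×0.7143))² = 0.001184

0.00118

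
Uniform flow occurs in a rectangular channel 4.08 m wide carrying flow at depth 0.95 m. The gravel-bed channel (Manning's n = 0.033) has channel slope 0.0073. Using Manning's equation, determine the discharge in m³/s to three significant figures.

7.52 m³/s

A = b·y = 4.08 × 0.95 = 3.876 m²
P = b + 2y = 4.08 + 2×0.95 = 5.980 m
R = A/P = 3.876/5.980 = 0.6482 m
Q = (1/n)·A·R^(2/3)·S^(1/2) = (1/0.033) × 3.876 × 0.6482^(2/3) × 0.0073^(1/2) = 7.516 m³/s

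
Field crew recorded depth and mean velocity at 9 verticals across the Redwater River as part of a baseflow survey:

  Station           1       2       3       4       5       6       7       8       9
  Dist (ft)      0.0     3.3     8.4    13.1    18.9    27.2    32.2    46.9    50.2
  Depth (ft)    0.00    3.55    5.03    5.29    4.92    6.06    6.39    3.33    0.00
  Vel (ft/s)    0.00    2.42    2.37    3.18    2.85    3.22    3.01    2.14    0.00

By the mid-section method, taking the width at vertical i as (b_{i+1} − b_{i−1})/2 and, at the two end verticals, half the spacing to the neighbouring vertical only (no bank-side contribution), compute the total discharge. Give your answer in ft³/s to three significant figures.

w_2 = (8.4 − 0.0)/2 = 4.2 ft; q_2 = 2.42 × 3.55 × 4.2 = 36.08 ft³/s
w_3 = (13.1 − 3.3)/2 = 4.9 ft; q_3 = 2.37 × 5.03 × 4.9 = 58.41 ft³/s
w_4 = (18.9 − 8.4)/2 = 5.25 ft; q_4 = 3.18 × 5.29 × 5.25 = 88.32 ft³/s
w_5 = (27.2 − 13.1)/2 = 7.05 ft; q_5 = 2.85 × 4.92 × 7.05 = 98.86 ft³/s
w_6 = (32.2 − 18.9)/2 = 6.65 ft; q_6 = 3.22 × 6.06 × 6.65 = 129.8 ft³/s
w_7 = (46.9 − 27.2)/2 = 9.85 ft; q_7 = 3.01 × 6.39 × 9.85 = 189.5 ft³/s
w_8 = (50.2 − 32.2)/2 = 9 ft; q_8 = 2.14 × 3.33 × 9 = 64.14 ft³/s
Stations 1, 9 contribute zero (depth or velocity is 0).
Q = Σ qᵢ = 665.0 ft³/s

665 ft³/s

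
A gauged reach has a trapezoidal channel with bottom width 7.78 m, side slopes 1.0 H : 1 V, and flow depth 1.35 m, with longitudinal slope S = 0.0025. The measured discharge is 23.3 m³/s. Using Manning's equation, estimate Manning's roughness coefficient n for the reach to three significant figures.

A = (b + z·y)·y = (7.78 + 1.0×1.35)×1.35 = 12.33 m²
P = b + 2y√(1+z²) = 7.78 + 2×1.35×√(1+1.0²) = 11.60 m
R = A/P = 12.33/11.60 = 1.063 m
n = (1/Q)·A·R^(2/3)·S^(1/2) = (1/23.3) × 12.33 × 1.041 × 0.05000 = 0.02754

0.0275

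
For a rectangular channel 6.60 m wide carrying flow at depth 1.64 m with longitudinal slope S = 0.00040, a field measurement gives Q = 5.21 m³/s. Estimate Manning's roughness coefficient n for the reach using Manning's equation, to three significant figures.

0.0442

A = b·y = 6.60 × 1.64 = 10.82 m²
P = b + 2y = 6.60 + 2×1.64 = 9.880 m
R = A/P = 10.82/9.880 = 1.096 m
n = (1/Q)·A·R^(2/3)·S^(1/2) = (1/5.21) × 10.82 × 1.063 × 0.02000 = 0.04416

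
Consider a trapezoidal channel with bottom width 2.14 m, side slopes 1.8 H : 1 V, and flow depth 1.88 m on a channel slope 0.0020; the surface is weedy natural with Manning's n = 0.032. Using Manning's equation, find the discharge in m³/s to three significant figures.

15.0 m³/s

A = (b + z·y)·y = (2.14 + 1.8×1.88)×1.88 = 10.39 m²
P = b + 2y√(1+z²) = 2.14 + 2×1.88×√(1+1.8²) = 9.882 m
R = A/P = 10.39/9.882 = 1.051 m
Q = (1/n)·A·R^(2/3)·S^(1/2) = (1/0.032) × 10.39 × 1.051^(2/3) × 0.0020^(1/2) = 15.00 m³/s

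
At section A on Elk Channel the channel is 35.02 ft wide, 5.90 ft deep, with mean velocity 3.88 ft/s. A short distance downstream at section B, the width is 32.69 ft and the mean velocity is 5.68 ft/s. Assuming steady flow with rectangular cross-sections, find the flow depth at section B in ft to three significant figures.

Q = A₁V₁ = (35.02×5.90) × 3.88 = 801.7 ft³/s
d₂ = Q/(b₂ V₂) = 801.7/(32.69×5.68) = 4.318 ft

4.32 ft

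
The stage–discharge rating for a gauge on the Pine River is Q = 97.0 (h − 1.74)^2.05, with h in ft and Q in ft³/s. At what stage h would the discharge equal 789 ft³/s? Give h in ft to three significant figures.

4.52 ft

h − h₀ = (Q/C)^(1/b) = (789/97.0)^(1/2.05) = 2.780 ft
h = 1.74 + 2.780 = 4.520 ft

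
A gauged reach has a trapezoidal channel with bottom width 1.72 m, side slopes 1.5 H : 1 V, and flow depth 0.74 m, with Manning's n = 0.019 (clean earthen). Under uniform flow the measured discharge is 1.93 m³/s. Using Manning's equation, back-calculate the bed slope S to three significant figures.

0.000822

A = (b + z·y)·y = (1.72 + 1.5×0.74)×0.74 = 2.094 m²
P = b + 2y√(1+z²) = 1.72 + 2×0.74×√(1+1.5²) = 4.388 m
R = A/P = 2.094/4.388 = 0.4772 m
S = (Q·n / (1·A·R^(2/3)))² = (1.93×0.019 / (1×2.094×0.6107))² = 0.0008221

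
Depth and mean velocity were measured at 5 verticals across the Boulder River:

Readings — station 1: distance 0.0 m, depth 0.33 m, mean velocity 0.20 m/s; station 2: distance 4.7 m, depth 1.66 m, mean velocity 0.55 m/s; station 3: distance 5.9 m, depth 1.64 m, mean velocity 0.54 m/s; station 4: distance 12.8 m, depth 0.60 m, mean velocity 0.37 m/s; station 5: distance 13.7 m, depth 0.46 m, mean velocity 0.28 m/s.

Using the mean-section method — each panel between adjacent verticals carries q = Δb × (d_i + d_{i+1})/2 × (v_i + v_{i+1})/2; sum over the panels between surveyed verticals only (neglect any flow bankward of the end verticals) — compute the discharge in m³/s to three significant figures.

6.50 m³/s

Panel 1-2: Δb = 4.7 m, d̄ = (0.33+1.66)/2 = 0.995, v̄ = (0.20+0.55)/2 = 0.375 → q = 4.7×0.995×0.375 = 1.754 m³/s
Panel 2-3: Δb = 1.2 m, d̄ = (1.66+1.64)/2 = 1.65, v̄ = (0.55+0.54)/2 = 0.545 → q = 1.2×1.65×0.545 = 1.079 m³/s
Panel 3-4: Δb = 6.9 m, d̄ = (1.64+0.60)/2 = 1.12, v̄ = (0.54+0.37)/2 = 0.455 → q = 6.9×1.12×0.455 = 3.516 m³/s
Panel 4-5: Δb = 0.9 m, d̄ = (0.60+0.46)/2 = 0.53, v̄ = (0.37+0.28)/2 = 0.325 → q = 0.9×0.53×0.325 = 0.1550 m³/s
Q = Σ q = 6.504 m³/s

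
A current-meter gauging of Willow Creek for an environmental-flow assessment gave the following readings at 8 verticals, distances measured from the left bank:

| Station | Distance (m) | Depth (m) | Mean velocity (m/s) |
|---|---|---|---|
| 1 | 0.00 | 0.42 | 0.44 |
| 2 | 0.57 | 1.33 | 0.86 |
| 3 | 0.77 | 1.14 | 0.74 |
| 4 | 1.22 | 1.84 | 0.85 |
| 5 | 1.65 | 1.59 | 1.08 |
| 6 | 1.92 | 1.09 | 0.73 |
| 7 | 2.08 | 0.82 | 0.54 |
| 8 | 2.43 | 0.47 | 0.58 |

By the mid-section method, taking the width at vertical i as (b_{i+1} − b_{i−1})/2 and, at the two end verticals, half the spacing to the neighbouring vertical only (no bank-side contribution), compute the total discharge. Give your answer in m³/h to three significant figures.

w_1 = (0.57 − 0.00)/2 = 0.285 m; q_1 = 0.44 × 0.42 × 0.285 = 0.05267 m³/s
w_2 = (0.77 − 0.00)/2 = 0.385 m; q_2 = 0.86 × 1.33 × 0.385 = 0.4404 m³/s
w_3 = (1.22 − 0.57)/2 = 0.325 m; q_3 = 0.74 × 1.14 × 0.325 = 0.2742 m³/s
w_4 = (1.65 − 0.77)/2 = 0.44 m; q_4 = 0.85 × 1.84 × 0.44 = 0.6882 m³/s
w_5 = (1.92 − 1.22)/2 = 0.35 m; q_5 = 1.08 × 1.59 × 0.35 = 0.6010 m³/s
w_6 = (2.08 − 1.65)/2 = 0.215 m; q_6 = 0.73 × 1.09 × 0.215 = 0.1711 m³/s
w_7 = (2.43 − 1.92)/2 = 0.255 m; q_7 = 0.54 × 0.82 × 0.255 = 0.1129 m³/s
w_8 = (2.43 − 2.08)/2 = 0.175 m; q_8 = 0.58 × 0.47 × 0.175 = 0.04771 m³/s
Q = Σ qᵢ = 2.388 m³/s
= 2.388 × 3600 = 8597 m³/h

8600 m³/h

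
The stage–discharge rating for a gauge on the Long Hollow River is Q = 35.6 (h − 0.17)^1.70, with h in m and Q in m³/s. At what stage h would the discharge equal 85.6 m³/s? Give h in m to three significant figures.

h − h₀ = (Q/C)^(1/b) = (85.6/35.6)^(1/1.70) = 1.675 m
h = 0.17 + 1.675 = 1.845 m

1.85 m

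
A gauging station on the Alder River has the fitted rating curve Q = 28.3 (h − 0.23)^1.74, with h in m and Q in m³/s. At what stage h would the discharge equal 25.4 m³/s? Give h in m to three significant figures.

h − h₀ = (Q/C)^(1/b) = (25.4/28.3)^(1/1.74) = 0.9398 m
h = 0.23 + 0.9398 = 1.170 m

1.17 m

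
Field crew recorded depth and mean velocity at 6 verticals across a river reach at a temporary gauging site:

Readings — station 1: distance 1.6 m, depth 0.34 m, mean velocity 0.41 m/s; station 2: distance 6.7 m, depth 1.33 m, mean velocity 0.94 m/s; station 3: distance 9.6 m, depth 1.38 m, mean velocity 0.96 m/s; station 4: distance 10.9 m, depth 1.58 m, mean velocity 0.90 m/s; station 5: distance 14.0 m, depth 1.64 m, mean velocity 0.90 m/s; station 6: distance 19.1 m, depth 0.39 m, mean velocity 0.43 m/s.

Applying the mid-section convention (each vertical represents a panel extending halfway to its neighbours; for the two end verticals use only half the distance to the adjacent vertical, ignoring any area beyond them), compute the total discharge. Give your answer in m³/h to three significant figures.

w_1 = (6.7 − 1.6)/2 = 2.55 m; q_1 = 0.41 × 0.34 × 2.55 = 0.3555 m³/s
w_2 = (9.6 − 1.6)/2 = 4 m; q_2 = 0.94 × 1.33 × 4 = 5.001 m³/s
w_3 = (10.9 − 6.7)/2 = 2.1 m; q_3 = 0.96 × 1.38 × 2.1 = 2.782 m³/s
w_4 = (14.0 − 9.6)/2 = 2.2 m; q_4 = 0.90 × 1.58 × 2.2 = 3.128 m³/s
w_5 = (19.1 − 10.9)/2 = 4.1 m; q_5 = 0.90 × 1.64 × 4.1 = 6.052 m³/s
w_6 = (19.1 − 14.0)/2 = 2.55 m; q_6 = 0.43 × 0.39 × 2.55 = 0.4276 m³/s
Q = Σ qᵢ = 17.75 m³/s
= 17.75 × 3600 = 63890 m³/h

63900 m³/h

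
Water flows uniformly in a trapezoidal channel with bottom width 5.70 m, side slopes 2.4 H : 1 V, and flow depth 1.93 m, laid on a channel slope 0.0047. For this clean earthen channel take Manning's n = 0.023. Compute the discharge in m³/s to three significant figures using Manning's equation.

A = (b + z·y)·y = (5.70 + 2.4×1.93)×1.93 = 19.94 m²
P = b + 2y√(1+z²) = 5.70 + 2×1.93×√(1+2.4²) = 15.74 m
R = A/P = 19.94/15.74 = 1.267 m
Q = (1/n)·A·R^(2/3)·S^(1/2) = (1/0.023) × 19.94 × 1.267^(2/3) × 0.0047^(1/2) = 69.60 m³/s

69.6 m³/s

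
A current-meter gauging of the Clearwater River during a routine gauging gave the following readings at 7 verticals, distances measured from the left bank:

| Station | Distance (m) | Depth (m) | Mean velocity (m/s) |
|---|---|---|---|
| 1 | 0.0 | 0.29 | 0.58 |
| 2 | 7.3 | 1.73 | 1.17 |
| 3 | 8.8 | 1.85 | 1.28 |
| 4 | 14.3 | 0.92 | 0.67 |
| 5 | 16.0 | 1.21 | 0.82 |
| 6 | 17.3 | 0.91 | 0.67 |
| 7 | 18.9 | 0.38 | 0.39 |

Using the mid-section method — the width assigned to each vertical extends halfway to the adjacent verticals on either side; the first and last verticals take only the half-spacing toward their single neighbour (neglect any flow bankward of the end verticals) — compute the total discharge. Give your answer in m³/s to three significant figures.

22.5 m³/s

w_1 = (7.3 − 0.0)/2 = 3.65 m; q_1 = 0.58 × 0.29 × 3.65 = 0.6139 m³/s
w_2 = (8.8 − 0.0)/2 = 4.4 m; q_2 = 1.17 × 1.73 × 4.4 = 8.906 m³/s
w_3 = (14.3 − 7.3)/2 = 3.5 m; q_3 = 1.28 × 1.85 × 3.5 = 8.288 m³/s
w_4 = (16.0 − 8.8)/2 = 3.6 m; q_4 = 0.67 × 0.92 × 3.6 = 2.219 m³/s
w_5 = (17.3 − 14.3)/2 = 1.5 m; q_5 = 0.82 × 1.21 × 1.5 = 1.488 m³/s
w_6 = (18.9 − 16.0)/2 = 1.45 m; q_6 = 0.67 × 0.91 × 1.45 = 0.8841 m³/s
w_7 = (18.9 − 17.3)/2 = 0.8 m; q_7 = 0.39 × 0.38 × 0.8 = 0.1186 m³/s
Q = Σ qᵢ = 22.52 m³/s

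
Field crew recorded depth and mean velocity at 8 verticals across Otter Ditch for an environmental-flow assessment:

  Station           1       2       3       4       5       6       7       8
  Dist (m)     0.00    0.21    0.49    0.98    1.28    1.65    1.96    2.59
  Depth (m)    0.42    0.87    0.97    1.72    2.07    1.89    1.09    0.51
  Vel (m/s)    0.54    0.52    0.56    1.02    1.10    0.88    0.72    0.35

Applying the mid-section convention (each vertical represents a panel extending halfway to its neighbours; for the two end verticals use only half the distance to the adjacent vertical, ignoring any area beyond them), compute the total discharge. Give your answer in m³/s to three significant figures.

w_1 = (0.21 − 0.00)/2 = 0.105 m; q_1 = 0.54 × 0.42 × 0.105 = 0.02381 m³/s
w_2 = (0.49 − 0.00)/2 = 0.245 m; q_2 = 0.52 × 0.87 × 0.245 = 0.1108 m³/s
w_3 = (0.98 − 0.21)/2 = 0.385 m; q_3 = 0.56 × 0.97 × 0.385 = 0.2091 m³/s
w_4 = (1.28 − 0.49)/2 = 0.395 m; q_4 = 1.02 × 1.72 × 0.395 = 0.6930 m³/s
w_5 = (1.65 − 0.98)/2 = 0.335 m; q_5 = 1.10 × 2.07 × 0.335 = 0.7628 m³/s
w_6 = (1.96 − 1.28)/2 = 0.34 m; q_6 = 0.88 × 1.89 × 0.34 = 0.5655 m³/s
w_7 = (2.59 − 1.65)/2 = 0.47 m; q_7 = 0.72 × 1.09 × 0.47 = 0.3689 m³/s
w_8 = (2.59 − 1.96)/2 = 0.315 m; q_8 = 0.35 × 0.51 × 0.315 = 0.05623 m³/s
Q = Σ qᵢ = 2.790 m³/s

2.79 m³/s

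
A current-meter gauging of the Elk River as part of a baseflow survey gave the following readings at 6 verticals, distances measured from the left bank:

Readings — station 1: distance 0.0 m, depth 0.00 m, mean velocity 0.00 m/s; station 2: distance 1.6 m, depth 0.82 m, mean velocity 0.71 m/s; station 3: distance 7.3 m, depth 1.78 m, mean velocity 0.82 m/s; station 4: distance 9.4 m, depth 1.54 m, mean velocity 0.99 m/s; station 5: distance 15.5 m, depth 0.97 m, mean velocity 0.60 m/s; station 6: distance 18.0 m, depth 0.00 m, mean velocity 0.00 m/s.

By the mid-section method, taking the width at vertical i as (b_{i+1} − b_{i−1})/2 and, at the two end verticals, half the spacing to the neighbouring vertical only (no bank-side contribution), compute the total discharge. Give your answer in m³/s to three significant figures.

w_2 = (7.3 − 0.0)/2 = 3.65 m; q_2 = 0.71 × 0.82 × 3.65 = 2.125 m³/s
w_3 = (9.4 − 1.6)/2 = 3.9 m; q_3 = 0.82 × 1.78 × 3.9 = 5.692 m³/s
w_4 = (15.5 − 7.3)/2 = 4.1 m; q_4 = 0.99 × 1.54 × 4.1 = 6.251 m³/s
w_5 = (18.0 − 9.4)/2 = 4.3 m; q_5 = 0.60 × 0.97 × 4.3 = 2.503 m³/s
Stations 1, 6 contribute zero (depth or velocity is 0).
Q = Σ qᵢ = 16.57 m³/s

16.6 m³/s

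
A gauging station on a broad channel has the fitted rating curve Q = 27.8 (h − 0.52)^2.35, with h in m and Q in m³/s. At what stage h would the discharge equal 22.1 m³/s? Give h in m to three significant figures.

1.43 m

h − h₀ = (Q/C)^(1/b) = (22.1/27.8)^(1/2.35) = 0.9070 m
h = 0.52 + 0.9070 = 1.427 m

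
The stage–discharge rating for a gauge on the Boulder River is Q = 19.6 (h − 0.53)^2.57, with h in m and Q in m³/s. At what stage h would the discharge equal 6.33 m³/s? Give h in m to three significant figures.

h − h₀ = (Q/C)^(1/b) = (6.33/19.6)^(1/2.57) = 0.6442 m
h = 0.53 + 0.6442 = 1.174 m

1.17 m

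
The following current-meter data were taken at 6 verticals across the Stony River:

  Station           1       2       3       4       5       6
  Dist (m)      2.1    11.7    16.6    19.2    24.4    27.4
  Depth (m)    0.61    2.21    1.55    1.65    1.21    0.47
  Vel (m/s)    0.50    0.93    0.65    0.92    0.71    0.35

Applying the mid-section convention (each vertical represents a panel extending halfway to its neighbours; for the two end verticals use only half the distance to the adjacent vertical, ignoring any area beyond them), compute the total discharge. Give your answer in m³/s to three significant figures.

w_1 = (11.7 − 2.1)/2 = 4.8 m; q_1 = 0.50 × 0.61 × 4.8 = 1.464 m³/s
w_2 = (16.6 − 2.1)/2 = 7.25 m; q_2 = 0.93 × 2.21 × 7.25 = 14.90 m³/s
w_3 = (19.2 − 11.7)/2 = 3.75 m; q_3 = 0.65 × 1.55 × 3.75 = 3.778 m³/s
w_4 = (24.4 − 16.6)/2 = 3.9 m; q_4 = 0.92 × 1.65 × 3.9 = 5.920 m³/s
w_5 = (27.4 − 19.2)/2 = 4.1 m; q_5 = 0.71 × 1.21 × 4.1 = 3.522 m³/s
w_6 = (27.4 − 24.4)/2 = 1.5 m; q_6 = 0.35 × 0.47 × 1.5 = 0.2468 m³/s
Q = Σ qᵢ = 29.83 m³/s

29.8 m³/s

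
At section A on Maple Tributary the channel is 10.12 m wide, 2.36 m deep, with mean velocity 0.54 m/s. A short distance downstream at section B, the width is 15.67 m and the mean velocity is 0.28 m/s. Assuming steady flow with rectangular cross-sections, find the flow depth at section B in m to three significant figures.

2.94 m

Q = A₁V₁ = (10.12×2.36) × 0.54 = 12.90 m³/s
d₂ = Q/(b₂ V₂) = 12.90/(15.67×0.28) = 2.939 m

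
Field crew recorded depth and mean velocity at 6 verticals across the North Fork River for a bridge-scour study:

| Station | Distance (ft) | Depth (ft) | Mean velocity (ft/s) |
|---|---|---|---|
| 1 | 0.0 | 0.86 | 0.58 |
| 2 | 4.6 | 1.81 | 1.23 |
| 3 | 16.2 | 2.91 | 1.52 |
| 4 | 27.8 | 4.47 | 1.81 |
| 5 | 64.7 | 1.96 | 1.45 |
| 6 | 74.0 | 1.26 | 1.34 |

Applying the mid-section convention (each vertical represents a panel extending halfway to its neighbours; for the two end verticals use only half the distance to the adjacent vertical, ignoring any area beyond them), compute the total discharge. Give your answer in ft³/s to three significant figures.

340 ft³/s

w_1 = (4.6 − 0.0)/2 = 2.3 ft; q_1 = 0.58 × 0.86 × 2.3 = 1.147 ft³/s
w_2 = (16.2 − 0.0)/2 = 8.1 ft; q_2 = 1.23 × 1.81 × 8.1 = 18.03 ft³/s
w_3 = (27.8 − 4.6)/2 = 11.6 ft; q_3 = 1.52 × 2.91 × 11.6 = 51.31 ft³/s
w_4 = (64.7 − 16.2)/2 = 24.25 ft; q_4 = 1.81 × 4.47 × 24.25 = 196.2 ft³/s
w_5 = (74.0 − 27.8)/2 = 23.1 ft; q_5 = 1.45 × 1.96 × 23.1 = 65.65 ft³/s
w_6 = (74.0 − 64.7)/2 = 4.65 ft; q_6 = 1.34 × 1.26 × 4.65 = 7.851 ft³/s
Q = Σ qᵢ = 340.2 ft³/s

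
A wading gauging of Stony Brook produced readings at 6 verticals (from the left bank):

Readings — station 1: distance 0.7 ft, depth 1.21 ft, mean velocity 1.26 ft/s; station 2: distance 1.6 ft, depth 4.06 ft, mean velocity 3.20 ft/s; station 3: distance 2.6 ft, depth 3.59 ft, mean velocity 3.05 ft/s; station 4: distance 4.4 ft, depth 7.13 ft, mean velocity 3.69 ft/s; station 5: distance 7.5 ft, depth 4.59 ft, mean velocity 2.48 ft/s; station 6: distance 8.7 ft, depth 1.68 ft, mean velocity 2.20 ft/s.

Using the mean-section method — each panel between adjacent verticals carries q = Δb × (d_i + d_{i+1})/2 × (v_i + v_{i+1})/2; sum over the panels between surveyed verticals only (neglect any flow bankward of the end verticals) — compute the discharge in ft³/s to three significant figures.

Panel 1-2: Δb = 0.9 ft, d̄ = (1.21+4.06)/2 = 2.635, v̄ = (1.26+3.20)/2 = 2.23 → q = 0.9×2.635×2.23 = 5.288 ft³/s
Panel 2-3: Δb = 1 ft, d̄ = (4.06+3.59)/2 = 3.825, v̄ = (3.20+3.05)/2 = 3.125 → q = 1×3.825×3.125 = 11.95 ft³/s
Panel 3-4: Δb = 1.8 ft, d̄ = (3.59+7.13)/2 = 5.36, v̄ = (3.05+3.69)/2 = 3.37 → q = 1.8×5.36×3.37 = 32.51 ft³/s
Panel 4-5: Δb = 3.1 ft, d̄ = (7.13+4.59)/2 = 5.86, v̄ = (3.69+2.48)/2 = 3.085 → q = 3.1×5.86×3.085 = 56.04 ft³/s
Panel 5-6: Δb = 1.2 ft, d̄ = (4.59+1.68)/2 = 3.135, v̄ = (2.48+2.20)/2 = 2.34 → q = 1.2×3.135×2.34 = 8.803 ft³/s
Q = Σ q = 114.6 ft³/s

115 ft³/s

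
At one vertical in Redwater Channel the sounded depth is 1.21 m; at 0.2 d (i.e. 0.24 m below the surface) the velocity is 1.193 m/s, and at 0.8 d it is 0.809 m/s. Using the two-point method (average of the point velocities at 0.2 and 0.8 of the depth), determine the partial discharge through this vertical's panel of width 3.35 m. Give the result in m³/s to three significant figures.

v̄ = (1.193 + 0.809) / 2 = 1.001 m/s
q = v̄ × d × w = 1.001 × 1.21 × 3.35 = 4.058 m³/s

4.06 m³/s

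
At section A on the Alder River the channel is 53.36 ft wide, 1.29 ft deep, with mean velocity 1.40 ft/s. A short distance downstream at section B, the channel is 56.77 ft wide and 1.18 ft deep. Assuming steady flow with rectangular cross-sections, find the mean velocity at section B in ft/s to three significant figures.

Q = A₁V₁ = (53.36×1.29) × 1.40 = 96.37 ft³/s
A₂ = 56.77 × 1.18 = 66.99 ft²
V₂ = Q/A₂ = 96.37/66.99 = 1.439 ft/s

1.44 ft/s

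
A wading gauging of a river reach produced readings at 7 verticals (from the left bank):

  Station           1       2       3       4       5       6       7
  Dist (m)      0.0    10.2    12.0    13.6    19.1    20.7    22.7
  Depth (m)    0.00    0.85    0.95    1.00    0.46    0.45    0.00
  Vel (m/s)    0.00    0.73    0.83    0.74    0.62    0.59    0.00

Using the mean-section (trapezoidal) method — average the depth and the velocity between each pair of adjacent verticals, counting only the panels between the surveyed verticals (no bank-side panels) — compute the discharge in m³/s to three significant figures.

Panel 1-2: Δb = 10.2 m, d̄ = (0.00+0.85)/2 = 0.425, v̄ = (0.00+0.73)/2 = 0.365 → q = 10.2×0.425×0.365 = 1.582 m³/s
Panel 2-3: Δb = 1.8 m, d̄ = (0.85+0.95)/2 = 0.9, v̄ = (0.73+0.83)/2 = 0.78 → q = 1.8×0.9×0.78 = 1.264 m³/s
Panel 3-4: Δb = 1.6 m, d̄ = (0.95+1.00)/2 = 0.975, v̄ = (0.83+0.74)/2 = 0.785 → q = 1.6×0.975×0.785 = 1.225 m³/s
Panel 4-5: Δb = 5.5 m, d̄ = (1.00+0.46)/2 = 0.73, v̄ = (0.74+0.62)/2 = 0.68 → q = 5.5×0.73×0.68 = 2.730 m³/s
Panel 5-6: Δb = 1.6 m, d̄ = (0.46+0.45)/2 = 0.455, v̄ = (0.62+0.59)/2 = 0.605 → q = 1.6×0.455×0.605 = 0.4404 m³/s
Panel 6-7: Δb = 2 m, d̄ = (0.45+0.00)/2 = 0.225, v̄ = (0.59+0.00)/2 = 0.295 → q = 2×0.225×0.295 = 0.1328 m³/s
Q = Σ q = 7.374 m³/s

7.37 m³/s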